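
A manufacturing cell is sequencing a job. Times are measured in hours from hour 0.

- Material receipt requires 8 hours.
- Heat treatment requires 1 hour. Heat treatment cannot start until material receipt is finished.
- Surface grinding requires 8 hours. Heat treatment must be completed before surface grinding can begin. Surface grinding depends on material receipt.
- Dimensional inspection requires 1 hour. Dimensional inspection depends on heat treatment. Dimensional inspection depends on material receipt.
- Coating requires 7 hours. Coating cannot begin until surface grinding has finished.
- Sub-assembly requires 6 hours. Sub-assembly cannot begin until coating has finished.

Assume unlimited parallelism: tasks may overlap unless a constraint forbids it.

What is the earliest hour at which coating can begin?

17

Material receipt has no prerequisites, so it starts at hour 0 and finishes at hour 8.
Heat treatment cannot begin until material receipt (finishes hour 8). It runs from hour 8 to 8 + 1 = hour 9.
Surface grinding cannot start until heat treatment (finishes hour 9); material receipt (finishes hour 8). The controlling bound is hour 9, so surface grinding finishes at 9 + 8 = hour 17.
Coating waits on surface grinding (finishes hour 17), so the earliest it can start is hour 17.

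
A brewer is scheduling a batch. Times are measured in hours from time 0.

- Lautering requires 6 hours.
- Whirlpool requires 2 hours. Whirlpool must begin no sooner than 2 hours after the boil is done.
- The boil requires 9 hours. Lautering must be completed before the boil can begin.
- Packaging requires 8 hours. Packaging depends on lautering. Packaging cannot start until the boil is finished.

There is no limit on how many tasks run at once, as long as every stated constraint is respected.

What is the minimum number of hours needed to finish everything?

Lautering has no prerequisites, so it starts at hour 0 and finishes at hour 6.
The boil waits on lautering (finishes hour 6), so it starts at hour 6 and finishes at 6 + 9 = hour 15.
For packaging: lautering (finishes hour 6); the boil (finishes hour 15). Taking the maximum gives a start of hour 15, and it finishes at 15 + 8 = hour 23.
After the boil (finishes hour 15, plus 2-hour gap → hour 17), whirlpool can start at hour 17 and finishes at hour 19.
All tasks are finished once the last one completes. Finish times: Lautering at 6, The boil at 15, Whirlpool at 19, Packaging at 23. The latest is hour 23.

23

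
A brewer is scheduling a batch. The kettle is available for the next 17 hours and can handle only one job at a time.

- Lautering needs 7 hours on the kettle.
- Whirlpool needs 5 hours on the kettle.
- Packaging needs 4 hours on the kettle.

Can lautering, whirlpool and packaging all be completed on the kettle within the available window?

Yes

Running back to back, the jobs need 7 + 5 + 4 = 16 hours on the kettle.
Since 16 ≤ 17, they fit within the window.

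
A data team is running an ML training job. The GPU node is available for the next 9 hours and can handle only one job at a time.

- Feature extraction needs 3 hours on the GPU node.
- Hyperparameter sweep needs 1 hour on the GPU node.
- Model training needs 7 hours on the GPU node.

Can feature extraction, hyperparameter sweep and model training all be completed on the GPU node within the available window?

Running back to back, the jobs need 3 + 1 + 7 = 11 hours on the GPU node.
Since 11 > 9, they cannot all fit.

No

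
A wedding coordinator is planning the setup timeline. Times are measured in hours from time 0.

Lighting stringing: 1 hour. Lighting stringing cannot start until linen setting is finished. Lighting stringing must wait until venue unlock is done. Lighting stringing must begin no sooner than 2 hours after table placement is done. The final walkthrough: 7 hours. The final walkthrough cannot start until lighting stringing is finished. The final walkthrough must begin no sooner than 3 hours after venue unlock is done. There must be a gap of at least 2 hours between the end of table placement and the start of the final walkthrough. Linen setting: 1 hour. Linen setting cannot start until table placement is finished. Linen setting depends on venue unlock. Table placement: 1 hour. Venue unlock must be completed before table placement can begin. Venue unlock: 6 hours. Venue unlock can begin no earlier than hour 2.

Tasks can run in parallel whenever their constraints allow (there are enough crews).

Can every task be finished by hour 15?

No

After its own release at hour 2, venue unlock can start at hour 2 and finishes at hour 8.
Table placement cannot begin until venue unlock (finishes hour 8). It runs from hour 8 to 8 + 1 = hour 9.
For linen setting: table placement (finishes hour 9); venue unlock (finishes hour 8). Taking the maximum gives a start of hour 9, and it finishes at 9 + 1 = hour 10.
Lighting stringing needs all of linen setting (finishes hour 10); venue unlock (finishes hour 8); table placement (finishes hour 9, plus 2-hour gap → hour 11). That puts its earliest start at hour 11; it finishes at 11 + 1 = hour 12.
The final walkthrough cannot start until lighting stringing (finishes hour 12); venue unlock (finishes hour 8, plus 3-hour gap → hour 11); table placement (finishes hour 9, plus 2-hour gap → hour 11). The controlling bound is hour 12, so the final walkthrough finishes at 12 + 7 = hour 19.
The earliest everything can be done is hour 19, which is after the deadline of 15, so it is not possible.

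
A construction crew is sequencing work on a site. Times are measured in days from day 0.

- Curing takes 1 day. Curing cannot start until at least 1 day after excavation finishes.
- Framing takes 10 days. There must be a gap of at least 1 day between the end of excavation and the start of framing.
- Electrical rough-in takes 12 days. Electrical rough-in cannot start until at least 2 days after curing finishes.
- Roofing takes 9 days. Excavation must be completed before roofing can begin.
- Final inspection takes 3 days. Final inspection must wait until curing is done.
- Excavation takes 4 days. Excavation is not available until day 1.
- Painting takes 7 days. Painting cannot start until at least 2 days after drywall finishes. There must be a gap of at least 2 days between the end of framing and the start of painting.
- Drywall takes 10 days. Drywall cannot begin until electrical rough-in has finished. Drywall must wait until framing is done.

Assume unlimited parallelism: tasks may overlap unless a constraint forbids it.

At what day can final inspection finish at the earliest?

10

Excavation waits on its own release at day 1, so it starts at day 1 and finishes at 1 + 4 = day 5.
Curing waits on excavation (finishes day 5, plus 1-day gap → day 6), so it starts at day 6 and finishes at 6 + 1 = day 7.
After curing (finishes day 7), final inspection can start at day 7 and finishes at day 10.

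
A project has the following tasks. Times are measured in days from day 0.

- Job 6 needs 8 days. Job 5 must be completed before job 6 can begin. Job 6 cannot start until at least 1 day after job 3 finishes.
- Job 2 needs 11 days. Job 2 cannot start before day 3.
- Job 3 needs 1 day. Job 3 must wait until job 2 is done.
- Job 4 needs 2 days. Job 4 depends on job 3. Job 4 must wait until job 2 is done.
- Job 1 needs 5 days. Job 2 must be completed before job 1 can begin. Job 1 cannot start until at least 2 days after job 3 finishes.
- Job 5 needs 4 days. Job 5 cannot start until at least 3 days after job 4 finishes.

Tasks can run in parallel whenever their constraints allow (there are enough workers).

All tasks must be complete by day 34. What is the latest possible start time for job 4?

17

Nothing follows job 6; the deadline of day 34 is its only limit. It must start by 34 − 8 = day 26.
Job 5 has to be done before job 6 (must start by day 26). That means finishing by day 26, i.e. starting by 26 − 4 = day 22.
Job 4 has to be done before job 5 (must start by day 22, minus 3-day gap → day 19). That means finishing by day 19, i.e. starting by 19 − 2 = day 17.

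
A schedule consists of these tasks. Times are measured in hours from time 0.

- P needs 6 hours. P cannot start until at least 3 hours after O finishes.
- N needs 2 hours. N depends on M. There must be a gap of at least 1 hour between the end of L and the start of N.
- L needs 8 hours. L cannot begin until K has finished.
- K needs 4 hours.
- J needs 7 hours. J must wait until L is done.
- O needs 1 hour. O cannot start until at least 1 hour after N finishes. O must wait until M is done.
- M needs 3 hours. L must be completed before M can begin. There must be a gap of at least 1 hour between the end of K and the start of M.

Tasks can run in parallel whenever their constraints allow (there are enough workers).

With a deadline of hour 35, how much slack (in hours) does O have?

K has no prerequisites, so it starts at hour 0 and finishes at hour 4.
L waits on K (finishes hour 4), so it starts at hour 4 and finishes at 4 + 8 = hour 12.
M needs all of L (finishes hour 12); K (finishes hour 4, plus 1-hour gap → hour 5). That puts its earliest start at hour 12; it finishes at 12 + 3 = hour 15.
N needs all of M (finishes hour 15); L (finishes hour 12, plus 1-hour gap → hour 13). That puts its earliest start at hour 15; it finishes at 15 + 2 = hour 17.
For O: N (finishes hour 17, plus 1-hour gap → hour 18); M (finishes hour 15). Taking the maximum gives a start of hour 18, and it finishes at 18 + 1 = hour 19.

Working backward from the deadline:
P must finish by hour 35; it takes 6 hours, so it must start by 35 − 6 = hour 29.
O must finish before P (must start by hour 29, minus 3-hour gap → hour 26). With a 1-hour duration, O must start by 26 − 1 = hour 25.
So O can start as early as hour 18 and as late as hour 25, giving 25 − 18 = 7 hours of slack.

7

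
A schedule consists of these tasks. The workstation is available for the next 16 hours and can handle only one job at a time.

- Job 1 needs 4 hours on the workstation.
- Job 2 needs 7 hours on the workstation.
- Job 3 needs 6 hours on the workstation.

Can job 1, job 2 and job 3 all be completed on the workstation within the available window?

No

Running back to back, the jobs need 4 + 7 + 6 = 17 hours on the workstation.
Since 17 > 16, they cannot all fit.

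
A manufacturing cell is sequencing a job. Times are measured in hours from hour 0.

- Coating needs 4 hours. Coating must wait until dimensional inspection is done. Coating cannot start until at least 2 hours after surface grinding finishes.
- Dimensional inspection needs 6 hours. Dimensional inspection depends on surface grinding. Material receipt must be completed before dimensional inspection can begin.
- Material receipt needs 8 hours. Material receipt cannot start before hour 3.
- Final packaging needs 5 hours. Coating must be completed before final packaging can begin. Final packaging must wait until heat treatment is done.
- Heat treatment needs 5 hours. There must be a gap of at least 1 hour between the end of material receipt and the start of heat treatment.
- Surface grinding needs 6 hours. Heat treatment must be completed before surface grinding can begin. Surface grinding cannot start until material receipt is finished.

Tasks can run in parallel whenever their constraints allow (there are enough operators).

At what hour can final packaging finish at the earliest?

Material receipt cannot begin until its own release at hour 3. It runs from hour 3 to 3 + 8 = hour 11.
Heat treatment cannot begin until material receipt (finishes hour 11, plus 1-hour gap → hour 12). It runs from hour 12 to 12 + 5 = hour 17.
Surface grinding cannot start until heat treatment (finishes hour 17); material receipt (finishes hour 11). The controlling bound is hour 17, so surface grinding finishes at 17 + 6 = hour 23.
Dimensional inspection has to wait for surface grinding (finishes hour 23); material receipt (finishes hour 11). The latest of these is hour 23, so dimensional inspection runs hour 23 to 23 + 6 = hour 29.
Coating needs all of dimensional inspection (finishes hour 29); surface grinding (finishes hour 23, plus 2-hour gap → hour 25). That puts its earliest start at hour 29; it finishes at 29 + 4 = hour 33.
Final packaging has to wait for coating (finishes hour 33); heat treatment (finishes hour 17). The latest of these is hour 33, so final packaging runs hour 33 to 33 + 5 = hour 38.

38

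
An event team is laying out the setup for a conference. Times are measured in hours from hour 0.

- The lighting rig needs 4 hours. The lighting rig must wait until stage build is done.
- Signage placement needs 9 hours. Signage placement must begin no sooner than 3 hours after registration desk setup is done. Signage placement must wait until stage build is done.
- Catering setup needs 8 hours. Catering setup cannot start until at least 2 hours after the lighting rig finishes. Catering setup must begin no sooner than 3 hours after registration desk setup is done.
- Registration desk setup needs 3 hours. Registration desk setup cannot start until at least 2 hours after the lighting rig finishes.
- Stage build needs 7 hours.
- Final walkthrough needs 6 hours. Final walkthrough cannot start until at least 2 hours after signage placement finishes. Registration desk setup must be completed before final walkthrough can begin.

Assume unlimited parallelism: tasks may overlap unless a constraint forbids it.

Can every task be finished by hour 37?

Stage build can start immediately at hour 0; it finishes at hour 7.
The lighting rig cannot begin until stage build (finishes hour 7). It runs from hour 7 to 7 + 4 = hour 11.
After the lighting rig (finishes hour 11, plus 2-hour gap → hour 13), registration desk setup can start at hour 13 and finishes at hour 16.
Catering setup cannot start until the lighting rig (finishes hour 11, plus 2-hour gap → hour 13); registration desk setup (finishes hour 16, plus 3-hour gap → hour 19). The controlling bound is hour 19, so catering setup finishes at 19 + 8 = hour 27.
Signage placement has to wait for registration desk setup (finishes hour 16, plus 3-hour gap → hour 19); stage build (finishes hour 7). The latest of these is hour 19, so signage placement runs hour 19 to 19 + 9 = hour 28.
Final walkthrough needs all of signage placement (finishes hour 28, plus 2-hour gap → hour 30); registration desk setup (finishes hour 16). That puts its earliest start at hour 30; it finishes at 30 + 6 = hour 36.
Every task is finished by hour 36, which is no later than the deadline of 37, so the schedule is feasible.

Yes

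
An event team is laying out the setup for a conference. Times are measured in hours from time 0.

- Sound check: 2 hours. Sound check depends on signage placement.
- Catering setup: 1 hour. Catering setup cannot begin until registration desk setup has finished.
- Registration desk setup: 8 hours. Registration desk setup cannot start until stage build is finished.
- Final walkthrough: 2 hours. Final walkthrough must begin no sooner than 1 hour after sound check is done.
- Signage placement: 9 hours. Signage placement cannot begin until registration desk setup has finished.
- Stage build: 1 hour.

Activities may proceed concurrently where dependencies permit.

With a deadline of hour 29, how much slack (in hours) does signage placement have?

6

Nothing blocks stage build, so it runs from hour 0 to hour 1.
After stage build (finishes hour 1), registration desk setup can start at hour 1 and finishes at hour 9.
Signage placement waits on registration desk setup (finishes hour 9), so it starts at hour 9 and finishes at 9 + 9 = hour 18.

Working backward from the deadline:
Final walkthrough must finish by hour 29; it takes 2 hours, so it must start by 29 − 2 = hour 27.
Sound check must finish before final walkthrough (must start by hour 27, minus 1-hour gap → hour 26). With a 2-hour duration, sound check must start by 26 − 2 = hour 24.
Signage placement has to be done before sound check (must start by hour 24). That means finishing by hour 24, i.e. starting by 24 − 9 = hour 15.
So signage placement can start as early as hour 9 and as late as hour 15, giving 15 − 9 = 6 hours of slack.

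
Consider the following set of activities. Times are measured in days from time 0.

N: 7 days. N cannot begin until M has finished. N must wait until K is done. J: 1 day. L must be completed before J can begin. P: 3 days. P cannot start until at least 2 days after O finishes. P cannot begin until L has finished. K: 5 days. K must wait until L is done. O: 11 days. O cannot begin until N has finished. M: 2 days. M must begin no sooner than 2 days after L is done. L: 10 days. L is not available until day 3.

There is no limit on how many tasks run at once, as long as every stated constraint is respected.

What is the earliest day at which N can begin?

18

L waits on its own release at day 3, so it starts at day 3 and finishes at 3 + 10 = day 13.
M waits on L (finishes day 13, plus 2-day gap → day 15), so it starts at day 15 and finishes at 15 + 2 = day 17.
After L (finishes day 13), K can start at day 13 and finishes at day 18.
N waits on M (finishes day 17); K (finishes day 18). The latest of these is day 18, which is the earliest N can start.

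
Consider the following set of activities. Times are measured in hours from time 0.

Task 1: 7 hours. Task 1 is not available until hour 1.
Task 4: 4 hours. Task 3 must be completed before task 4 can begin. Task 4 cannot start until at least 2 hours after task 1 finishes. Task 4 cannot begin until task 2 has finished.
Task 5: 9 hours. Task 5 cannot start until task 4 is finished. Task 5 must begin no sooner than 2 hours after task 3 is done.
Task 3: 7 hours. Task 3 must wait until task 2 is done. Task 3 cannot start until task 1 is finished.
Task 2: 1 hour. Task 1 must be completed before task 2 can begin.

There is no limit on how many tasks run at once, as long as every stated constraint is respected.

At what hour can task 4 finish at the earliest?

Task 1 cannot begin until its own release at hour 1. It runs from hour 1 to 1 + 7 = hour 8.
Task 2 waits on task 1 (finishes hour 8), so it starts at hour 8 and finishes at 8 + 1 = hour 9.
Task 3 needs all of task 2 (finishes hour 9); task 1 (finishes hour 8). That puts its earliest start at hour 9; it finishes at 9 + 7 = hour 16.
For task 4: task 3 (finishes hour 16); task 1 (finishes hour 8, plus 2-hour gap → hour 10); task 2 (finishes hour 9). Taking the maximum gives a start of hour 16, and it finishes at 16 + 4 = hour 20.

20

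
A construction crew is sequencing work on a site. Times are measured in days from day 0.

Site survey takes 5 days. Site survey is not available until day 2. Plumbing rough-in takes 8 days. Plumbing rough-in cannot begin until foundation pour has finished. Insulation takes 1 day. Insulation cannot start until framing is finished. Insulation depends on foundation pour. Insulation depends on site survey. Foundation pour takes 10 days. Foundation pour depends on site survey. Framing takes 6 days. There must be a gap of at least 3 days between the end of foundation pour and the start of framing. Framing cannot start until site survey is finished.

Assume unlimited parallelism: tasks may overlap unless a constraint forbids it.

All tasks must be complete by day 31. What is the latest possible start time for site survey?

6

Insulation must finish by day 31; it takes 1 day, so it must start by 31 − 1 = day 30.
Framing feeds into insulation (must start by day 30); so framing must finish by day 30 and therefore start by day 24.
To finish by day 31, plumbing rough-in (duration 8) must start no later than day 23.
Foundation pour feeds framing (must start by day 24, minus 3-day gap → day 21); plumbing rough-in (must start by day 23); insulation (must start by day 30). Taking the minimum, foundation pour must finish by day 21 and start by 21 − 10 = day 11.
Site survey feeds foundation pour (must start by day 11); framing (must start by day 24); insulation (must start by day 30). Taking the minimum, site survey must finish by day 11 and start by 11 − 5 = day 6.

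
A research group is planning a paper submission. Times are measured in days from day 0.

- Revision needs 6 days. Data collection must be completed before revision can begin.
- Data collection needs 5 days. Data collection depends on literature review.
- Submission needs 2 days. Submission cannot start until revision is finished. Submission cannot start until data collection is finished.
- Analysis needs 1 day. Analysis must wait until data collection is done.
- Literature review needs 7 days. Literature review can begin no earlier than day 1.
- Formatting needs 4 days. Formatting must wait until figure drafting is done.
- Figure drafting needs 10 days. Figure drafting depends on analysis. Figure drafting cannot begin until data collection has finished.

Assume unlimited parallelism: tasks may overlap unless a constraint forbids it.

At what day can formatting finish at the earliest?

After its own release at day 1, literature review can start at day 1 and finishes at day 8.
Data collection cannot begin until literature review (finishes day 8). It runs from day 8 to 8 + 5 = day 13.
Analysis waits on data collection (finishes day 13), so it starts at day 13 and finishes at 13 + 1 = day 14.
Figure drafting has to wait for analysis (finishes day 14); data collection (finishes day 13). The latest of these is day 14, so figure drafting runs day 14 to 14 + 10 = day 24.
Formatting waits on figure drafting (finishes day 24), so it starts at day 24 and finishes at 24 + 4 = day 28.

28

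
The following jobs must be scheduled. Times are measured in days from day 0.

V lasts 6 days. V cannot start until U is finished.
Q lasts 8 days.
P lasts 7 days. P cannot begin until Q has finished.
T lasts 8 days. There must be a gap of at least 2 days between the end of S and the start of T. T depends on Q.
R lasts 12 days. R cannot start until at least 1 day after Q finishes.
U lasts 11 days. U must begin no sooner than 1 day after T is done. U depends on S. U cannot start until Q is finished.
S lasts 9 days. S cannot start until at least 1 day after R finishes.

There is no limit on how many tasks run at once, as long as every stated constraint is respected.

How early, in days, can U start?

Q can start immediately at day 0; it finishes at day 8.
After Q (finishes day 8, plus 1-day gap → day 9), R can start at day 9 and finishes at day 21.
S waits on R (finishes day 21, plus 1-day gap → day 22), so it starts at day 22 and finishes at 22 + 9 = day 31.
T cannot start until S (finishes day 31, plus 2-day gap → day 33); Q (finishes day 8). The controlling bound is day 33, so T finishes at 33 + 8 = day 41.
U waits on T (finishes day 41, plus 1-day gap → day 42); S (finishes day 31); Q (finishes day 8). The latest of these is day 42, which is the earliest U can start.

42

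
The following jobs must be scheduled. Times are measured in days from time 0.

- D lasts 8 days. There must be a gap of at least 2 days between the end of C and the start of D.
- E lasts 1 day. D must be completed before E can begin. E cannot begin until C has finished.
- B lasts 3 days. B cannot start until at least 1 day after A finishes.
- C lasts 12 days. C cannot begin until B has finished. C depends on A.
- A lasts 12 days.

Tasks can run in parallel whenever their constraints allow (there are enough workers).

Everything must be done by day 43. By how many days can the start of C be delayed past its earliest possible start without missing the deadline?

4

A can start immediately at day 0; it finishes at day 12.
B waits on A (finishes day 12, plus 1-day gap → day 13), so it starts at day 13 and finishes at 13 + 3 = day 16.
For C: B (finishes day 16); A (finishes day 12). Taking the maximum gives a start of day 16, and it finishes at 16 + 12 = day 28.

Working backward from the deadline:
E must finish by day 43; it takes 1 day, so it must start by 43 − 1 = day 42.
D must finish before E (must start by day 42). With an 8-day duration, D must start by 42 − 8 = day 34.
C has several dependents: D (must start by day 34, minus 2-day gap → day 32); E (must start by day 42). The earliest of those limits is day 32, so C must start by 32 − 12 = day 20.
So C can start as early as day 16 and as late as day 20, giving 20 − 16 = 4 days of slack.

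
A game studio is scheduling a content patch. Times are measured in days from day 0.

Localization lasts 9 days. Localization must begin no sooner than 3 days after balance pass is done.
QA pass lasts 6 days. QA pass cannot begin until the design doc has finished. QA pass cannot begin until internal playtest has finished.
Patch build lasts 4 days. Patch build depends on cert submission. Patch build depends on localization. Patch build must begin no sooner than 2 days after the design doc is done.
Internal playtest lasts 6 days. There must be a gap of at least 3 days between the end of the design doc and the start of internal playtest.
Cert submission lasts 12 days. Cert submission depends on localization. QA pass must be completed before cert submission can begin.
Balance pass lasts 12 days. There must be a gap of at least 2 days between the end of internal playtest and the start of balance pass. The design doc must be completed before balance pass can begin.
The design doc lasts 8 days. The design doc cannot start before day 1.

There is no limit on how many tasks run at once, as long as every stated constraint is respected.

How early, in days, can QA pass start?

The design doc cannot begin until its own release at day 1. It runs from day 1 to 1 + 8 = day 9.
Internal playtest waits on the design doc (finishes day 9, plus 3-day gap → day 12), so it starts at day 12 and finishes at 12 + 6 = day 18.
QA pass waits on the design doc (finishes day 9); internal playtest (finishes day 18). The latest of these is day 18, which is the earliest QA pass can start.

18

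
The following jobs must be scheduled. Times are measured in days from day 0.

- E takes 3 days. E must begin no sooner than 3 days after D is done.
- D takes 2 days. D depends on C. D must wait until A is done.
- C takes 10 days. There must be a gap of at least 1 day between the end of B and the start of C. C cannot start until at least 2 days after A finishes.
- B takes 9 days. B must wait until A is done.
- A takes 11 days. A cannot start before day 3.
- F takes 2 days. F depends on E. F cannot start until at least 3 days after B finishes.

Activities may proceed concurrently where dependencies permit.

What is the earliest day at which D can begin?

After its own release at day 3, A can start at day 3 and finishes at day 14.
B cannot begin until A (finishes day 14). It runs from day 14 to 14 + 9 = day 23.
C needs all of B (finishes day 23, plus 1-day gap → day 24); A (finishes day 14, plus 2-day gap → day 16). That puts its earliest start at day 24; it finishes at 24 + 10 = day 34.
D waits on C (finishes day 34); A (finishes day 14). The latest of these is day 34, which is the earliest D can start.

34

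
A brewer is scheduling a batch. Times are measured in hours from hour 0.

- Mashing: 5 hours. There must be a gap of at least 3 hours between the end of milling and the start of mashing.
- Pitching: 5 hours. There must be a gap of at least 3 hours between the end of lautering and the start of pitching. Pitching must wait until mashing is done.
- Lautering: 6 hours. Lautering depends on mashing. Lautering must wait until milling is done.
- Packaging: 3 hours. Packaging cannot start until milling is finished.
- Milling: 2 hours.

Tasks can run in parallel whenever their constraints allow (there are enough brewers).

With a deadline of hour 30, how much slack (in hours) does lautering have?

Nothing blocks milling, so it runs from hour 0 to hour 2.
Mashing cannot begin until milling (finishes hour 2, plus 3-hour gap → hour 5). It runs from hour 5 to 5 + 5 = hour 10.
Lautering cannot start until mashing (finishes hour 10); milling (finishes hour 2). The controlling bound is hour 10, so lautering finishes at 10 + 6 = hour 16.

Working backward from the deadline:
Pitching has no dependents, so it just needs to finish by hour 30. Starting by 30 − 5 = hour 25 achieves that.
Lautering has to be done before pitching (must start by hour 25, minus 3-hour gap → hour 22). That means finishing by hour 22, i.e. starting by 22 − 6 = hour 16.
So lautering can start as early as hour 10 and as late as hour 16, giving 16 − 10 = 6 hours of slack.

6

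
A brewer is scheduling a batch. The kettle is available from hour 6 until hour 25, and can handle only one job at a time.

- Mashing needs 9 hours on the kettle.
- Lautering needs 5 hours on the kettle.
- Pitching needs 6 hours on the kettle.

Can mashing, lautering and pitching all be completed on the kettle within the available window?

The kettle window is 25 − 6 = 19 hours.
Running back to back, the jobs need 9 + 5 + 6 = 20 hours on the kettle.
Since 20 > 19, they cannot all fit.

No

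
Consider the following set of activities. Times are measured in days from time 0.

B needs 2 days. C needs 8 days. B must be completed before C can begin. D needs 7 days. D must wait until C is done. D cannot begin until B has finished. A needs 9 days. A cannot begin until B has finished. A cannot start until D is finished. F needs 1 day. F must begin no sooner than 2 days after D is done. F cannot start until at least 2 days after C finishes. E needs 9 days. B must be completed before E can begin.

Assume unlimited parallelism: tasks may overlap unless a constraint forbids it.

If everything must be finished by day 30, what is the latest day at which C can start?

6

A has no dependents, so it just needs to finish by day 30. Starting by 30 − 9 = day 21 achieves that.
To finish by day 30, F (duration 1) must start no later than day 29.
D must finish in time for A (must start by day 21); F (must start by day 29, minus 2-day gap → day 27). The tightest is day 21, so D must start by 21 − 7 = day 14.
C feeds D (must start by day 14); F (must start by day 29, minus 2-day gap → day 27). Taking the minimum, C must finish by day 14 and start by 14 − 8 = day 6.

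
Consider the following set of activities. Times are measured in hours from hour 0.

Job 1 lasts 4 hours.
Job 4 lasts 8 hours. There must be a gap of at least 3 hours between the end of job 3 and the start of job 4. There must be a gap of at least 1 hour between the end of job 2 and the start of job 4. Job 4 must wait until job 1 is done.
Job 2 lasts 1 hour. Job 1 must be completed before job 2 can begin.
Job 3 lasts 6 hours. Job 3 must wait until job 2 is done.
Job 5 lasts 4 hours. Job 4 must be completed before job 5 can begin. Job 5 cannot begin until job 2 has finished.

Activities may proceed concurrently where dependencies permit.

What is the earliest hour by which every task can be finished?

26

Nothing blocks job 1, so it runs from hour 0 to hour 4.
Job 2 waits on job 1 (finishes hour 4), so it starts at hour 4 and finishes at 4 + 1 = hour 5.
Job 3 cannot begin until job 2 (finishes hour 5). It runs from hour 5 to 5 + 6 = hour 11.
Job 4 needs all of job 3 (finishes hour 11, plus 3-hour gap → hour 14); job 2 (finishes hour 5, plus 1-hour gap → hour 6); job 1 (finishes hour 4). That puts its earliest start at hour 14; it finishes at 14 + 8 = hour 22.
For job 5: job 4 (finishes hour 22); job 2 (finishes hour 5). Taking the maximum gives a start of hour 22, and it finishes at 22 + 4 = hour 26.
All tasks are finished once the last one completes. Finish times: Job 1 at 4, Job 2 at 5, Job 3 at 11, Job 4 at 22, Job 5 at 26. The latest is hour 26.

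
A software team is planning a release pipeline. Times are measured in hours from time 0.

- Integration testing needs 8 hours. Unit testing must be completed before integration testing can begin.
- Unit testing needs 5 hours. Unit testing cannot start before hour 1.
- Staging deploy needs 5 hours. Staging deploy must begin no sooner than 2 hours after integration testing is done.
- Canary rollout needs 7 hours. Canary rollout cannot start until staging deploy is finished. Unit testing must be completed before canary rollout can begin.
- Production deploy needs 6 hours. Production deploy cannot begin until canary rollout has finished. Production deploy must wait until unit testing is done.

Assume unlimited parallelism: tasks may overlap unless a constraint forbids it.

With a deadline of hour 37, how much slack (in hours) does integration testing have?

Unit testing waits on its own release at hour 1, so it starts at hour 1 and finishes at 1 + 5 = hour 6.
Integration testing cannot begin until unit testing (finishes hour 6). It runs from hour 6 to 6 + 8 = hour 14.

Working backward from the deadline:
To finish by hour 37, production deploy (duration 6) must start no later than hour 31.
Canary rollout must finish before production deploy (must start by hour 31). With a 7-hour duration, canary rollout must start by 31 − 7 = hour 24.
Since canary rollout (must start by hour 24) depends on it, staging deploy must finish by hour 24. Backing off its 5-hour duration gives a latest start of hour 19.
Integration testing has to be done before staging deploy (must start by hour 19, minus 2-hour gap → hour 17). That means finishing by hour 17, i.e. starting by 17 − 8 = hour 9.
So integration testing can start as early as hour 6 and as late as hour 9, giving 9 − 6 = 3 hours of slack.

3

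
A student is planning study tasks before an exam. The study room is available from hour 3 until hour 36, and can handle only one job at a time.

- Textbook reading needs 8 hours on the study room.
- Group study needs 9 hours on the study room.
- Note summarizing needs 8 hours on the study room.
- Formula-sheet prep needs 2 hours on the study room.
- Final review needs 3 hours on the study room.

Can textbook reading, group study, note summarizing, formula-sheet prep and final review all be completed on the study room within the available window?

The study room window is 36 − 3 = 33 hours.
Running back to back, the jobs need 8 + 9 + 8 + 2 + 3 = 30 hours on the study room.
Since 30 ≤ 33, they fit within the window.

Yes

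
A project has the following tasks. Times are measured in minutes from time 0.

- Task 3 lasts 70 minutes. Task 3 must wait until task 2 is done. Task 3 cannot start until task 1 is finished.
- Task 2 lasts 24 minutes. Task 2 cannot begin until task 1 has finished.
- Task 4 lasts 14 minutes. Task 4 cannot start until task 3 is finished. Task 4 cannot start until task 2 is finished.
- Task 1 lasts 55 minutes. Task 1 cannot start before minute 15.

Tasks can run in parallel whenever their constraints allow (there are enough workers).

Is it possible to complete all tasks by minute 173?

Task 1 waits on its own release at minute 15, so it starts at minute 15 and finishes at 15 + 55 = minute 70.
Task 2 waits on task 1 (finishes minute 70), so it starts at minute 70 and finishes at 70 + 24 = minute 94.
Task 3 needs all of task 2 (finishes minute 94); task 1 (finishes minute 70). That puts its earliest start at minute 94; it finishes at 94 + 70 = minute 164.
For task 4: task 3 (finishes minute 164); task 2 (finishes minute 94). Taking the maximum gives a start of minute 164, and it finishes at 164 + 14 = minute 178.
The earliest everything can be done is minute 178, which is after the deadline of 173, so it is not possible.

No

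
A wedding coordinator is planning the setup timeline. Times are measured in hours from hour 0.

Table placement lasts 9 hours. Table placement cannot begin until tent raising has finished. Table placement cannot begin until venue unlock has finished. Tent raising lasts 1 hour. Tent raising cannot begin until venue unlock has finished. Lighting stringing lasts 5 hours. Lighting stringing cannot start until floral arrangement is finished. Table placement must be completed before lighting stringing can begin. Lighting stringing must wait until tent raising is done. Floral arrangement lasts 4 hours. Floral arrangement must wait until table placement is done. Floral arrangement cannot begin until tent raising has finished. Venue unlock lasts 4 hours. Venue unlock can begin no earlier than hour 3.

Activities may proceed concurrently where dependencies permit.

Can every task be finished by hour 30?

After its own release at hour 3, venue unlock can start at hour 3 and finishes at hour 7.
Tent raising waits on venue unlock (finishes hour 7), so it starts at hour 7 and finishes at 7 + 1 = hour 8.
Table placement cannot start until tent raising (finishes hour 8); venue unlock (finishes hour 7). The controlling bound is hour 8, so table placement finishes at 8 + 9 = hour 17.
Floral arrangement has to wait for table placement (finishes hour 17); tent raising (finishes hour 8). The latest of these is hour 17, so floral arrangement runs hour 17 to 17 + 4 = hour 21.
Lighting stringing needs all of floral arrangement (finishes hour 21); table placement (finishes hour 17); tent raising (finishes hour 8). That puts its earliest start at hour 21; it finishes at 21 + 5 = hour 26.
Every task is finished by hour 26, which is no later than the deadline of 30, so the schedule is feasible.

Yes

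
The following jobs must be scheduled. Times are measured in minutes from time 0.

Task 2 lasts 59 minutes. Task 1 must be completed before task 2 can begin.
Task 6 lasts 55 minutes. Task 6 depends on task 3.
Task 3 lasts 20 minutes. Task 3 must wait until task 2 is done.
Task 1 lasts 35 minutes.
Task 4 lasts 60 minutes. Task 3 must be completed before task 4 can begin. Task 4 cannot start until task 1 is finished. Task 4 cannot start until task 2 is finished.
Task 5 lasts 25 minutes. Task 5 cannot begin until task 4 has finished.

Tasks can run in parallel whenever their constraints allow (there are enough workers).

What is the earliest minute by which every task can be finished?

199

Task 1 can start immediately at minute 0; it finishes at minute 35.
After task 1 (finishes minute 35), task 2 can start at minute 35 and finishes at minute 94.
Task 3 waits on task 2 (finishes minute 94), so it starts at minute 94 and finishes at 94 + 20 = minute 114.
After task 3 (finishes minute 114), task 6 can start at minute 114 and finishes at minute 169.
Task 4 needs all of task 3 (finishes minute 114); task 1 (finishes minute 35); task 2 (finishes minute 94). That puts its earliest start at minute 114; it finishes at 114 + 60 = minute 174.
After task 4 (finishes minute 174), task 5 can start at minute 174 and finishes at minute 199.
All tasks are finished once the last one completes. Finish times: Task 1 at 35, Task 2 at 94, Task 3 at 114, Task 4 at 174, Task 5 at 199, Task 6 at 169. The latest is minute 199.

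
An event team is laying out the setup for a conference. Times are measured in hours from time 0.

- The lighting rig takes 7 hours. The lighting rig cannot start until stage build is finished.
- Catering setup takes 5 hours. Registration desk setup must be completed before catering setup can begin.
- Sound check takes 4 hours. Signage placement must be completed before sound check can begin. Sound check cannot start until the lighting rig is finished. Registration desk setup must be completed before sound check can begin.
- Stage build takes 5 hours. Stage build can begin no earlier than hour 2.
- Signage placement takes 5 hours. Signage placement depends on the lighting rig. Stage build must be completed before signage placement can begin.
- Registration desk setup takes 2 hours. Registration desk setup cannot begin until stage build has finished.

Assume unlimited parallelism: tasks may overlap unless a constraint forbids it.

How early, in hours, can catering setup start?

9

After its own release at hour 2, stage build can start at hour 2 and finishes at hour 7.
After stage build (finishes hour 7), registration desk setup can start at hour 7 and finishes at hour 9.
Catering setup waits on registration desk setup (finishes hour 9), so the earliest it can start is hour 9.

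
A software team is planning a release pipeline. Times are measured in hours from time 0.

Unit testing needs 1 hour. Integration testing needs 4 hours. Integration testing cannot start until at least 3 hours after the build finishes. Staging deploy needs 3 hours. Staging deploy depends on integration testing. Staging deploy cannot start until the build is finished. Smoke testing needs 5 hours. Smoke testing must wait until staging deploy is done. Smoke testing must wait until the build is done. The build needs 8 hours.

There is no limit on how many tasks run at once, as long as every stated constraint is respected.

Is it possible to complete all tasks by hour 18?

Unit testing has no prerequisites, so it starts at hour 0 and finishes at hour 1.
The build can start immediately at hour 0; it finishes at hour 8.
Integration testing cannot begin until the build (finishes hour 8, plus 3-hour gap → hour 11). It runs from hour 11 to 11 + 4 = hour 15.
Staging deploy needs all of integration testing (finishes hour 15); the build (finishes hour 8). That puts its earliest start at hour 15; it finishes at 15 + 3 = hour 18.
Smoke testing cannot start until staging deploy (finishes hour 18); the build (finishes hour 8). The controlling bound is hour 18, so smoke testing finishes at 18 + 5 = hour 23.
The earliest everything can be done is hour 23, which is after the deadline of 18, so it is not possible.

No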